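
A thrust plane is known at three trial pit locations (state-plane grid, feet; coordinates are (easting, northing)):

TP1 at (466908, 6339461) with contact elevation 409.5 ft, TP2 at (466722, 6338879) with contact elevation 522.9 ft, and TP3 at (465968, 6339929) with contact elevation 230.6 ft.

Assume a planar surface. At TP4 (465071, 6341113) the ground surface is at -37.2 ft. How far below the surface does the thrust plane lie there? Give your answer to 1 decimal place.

Let the plane be z = a·E + b·N + c.
TP2−TP1: −186a − 582b = 113.4;  TP3−TP1: −940a + 468b = −178.9.
Solving gives a = 0.080502044, b = −0.220572818.
Then c = 409.5 − a·466908 − b·6339461 = 1361135.23.
At (465071, 6341113): z_contact = 37439.17 − 1398677.16 + 1361135.23 = -102.77 ft.
Depth below ground = -37.2 − (-102.77) = 65.6 ft.

65.6 ft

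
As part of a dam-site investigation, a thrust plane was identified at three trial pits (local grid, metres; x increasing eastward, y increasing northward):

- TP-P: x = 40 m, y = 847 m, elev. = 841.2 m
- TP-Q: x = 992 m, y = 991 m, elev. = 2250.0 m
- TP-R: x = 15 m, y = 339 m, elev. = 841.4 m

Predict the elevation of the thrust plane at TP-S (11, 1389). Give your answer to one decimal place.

Two edge vectors: TP-P→TP-Q = (952, 144, 1408.8), TP-P→TP-R = (-25, -508, 0.2).
Normal n = (TP-P→TP-Q) × (TP-P→TP-R) = (715699.2, -35410.4, -480016).
So ∂z/∂x = −n_x/n_z = 1.490990 and ∂z/∂y = −n_y/n_z = −0.073769.
Intercept c from TP-P: 841.2 − 59.64 + 62.48 = 844.04.
At (11, 1389): z = 16.4 − 102.5 + 844.04 = 758.0 m.

758.0 m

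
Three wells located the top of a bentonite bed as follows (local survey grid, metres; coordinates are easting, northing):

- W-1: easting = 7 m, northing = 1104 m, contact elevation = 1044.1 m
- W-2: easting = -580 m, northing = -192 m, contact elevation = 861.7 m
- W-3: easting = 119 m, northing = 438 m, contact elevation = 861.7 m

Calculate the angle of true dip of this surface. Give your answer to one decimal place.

Let the plane be z = a·easting + b·northing + c.
W-2−W-1: −587a − 1296b = −182.4;  W-3−W-1: 112a − 666b = −182.4.
Solving gives a = −0.21435, b = 0.23783.
Gradient magnitude |∇z| = √(a² + b²) = √(0.04595 + 0.05656) = 0.32017.
True dip = arctan(0.32017) = 17.8°, dipping toward SE (azimuth ≈ 138°).

17.8°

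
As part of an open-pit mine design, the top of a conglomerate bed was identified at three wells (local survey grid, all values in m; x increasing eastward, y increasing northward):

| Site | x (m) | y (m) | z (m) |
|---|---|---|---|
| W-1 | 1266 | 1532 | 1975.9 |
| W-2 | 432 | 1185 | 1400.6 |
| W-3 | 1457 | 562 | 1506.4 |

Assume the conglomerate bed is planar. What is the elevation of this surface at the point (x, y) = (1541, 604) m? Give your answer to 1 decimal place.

1568.4 m

Let the plane be z = a·x + b·y + c.
W-2−W-1: −834a − 347b = −575.3;  W-3−W-1: 191a − 970b = −469.5.
Solving gives a = 0.451438, b = 0.572912.
Then c = 1975.9 − a·1266 − b·1532 = 526.68.
At (1541, 604): z = 695.7 + 346.0 + 526.68 = 1568.4 m.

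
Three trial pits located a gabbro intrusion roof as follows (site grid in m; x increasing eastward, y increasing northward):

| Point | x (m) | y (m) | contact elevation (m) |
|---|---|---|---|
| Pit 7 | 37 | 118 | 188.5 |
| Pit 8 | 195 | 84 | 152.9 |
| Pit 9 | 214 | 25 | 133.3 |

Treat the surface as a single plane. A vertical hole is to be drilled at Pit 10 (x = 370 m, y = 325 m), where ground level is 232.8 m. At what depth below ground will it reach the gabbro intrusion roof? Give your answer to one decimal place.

Two edge vectors: Pit 7→Pit 8 = (158, -34, -35.6), Pit 7→Pit 9 = (177, -93, -55.2).
Normal n = (Pit 7→Pit 8) × (Pit 7→Pit 9) = (-1434, 2420.4, -8676).
So ∂z/∂x = −n_x/n_z = −0.16528 and ∂z/∂y = −n_y/n_z = 0.27898.
Intercept c from Pit 7: 188.5 + 6.12 − 32.92 = 161.70.
At (370, 325): z_contact = −61.15 + 90.67 + 161.70 = 191.21 m.
Depth below ground = 232.8 − 191.21 = 41.6 m.

41.6 m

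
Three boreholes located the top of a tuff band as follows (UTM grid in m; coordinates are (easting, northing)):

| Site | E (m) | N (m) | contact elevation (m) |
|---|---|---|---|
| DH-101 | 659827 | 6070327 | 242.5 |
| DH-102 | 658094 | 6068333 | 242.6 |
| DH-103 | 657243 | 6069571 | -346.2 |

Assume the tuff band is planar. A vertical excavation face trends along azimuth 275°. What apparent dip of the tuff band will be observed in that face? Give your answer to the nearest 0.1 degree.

18.1°

Let the plane be z = a·E + b·N + c.
DH-102−DH-101: −1733a − 1994b = 0.1;  DH-103−DH-101: −2584a − 756b = −588.7.
Solving gives a = 0.30553, b = −0.26559.
Unit vector along 275° is (sin 275°, cos 275°) = (-0.9962, 0.0872).
Slope in that direction = a·(-0.9962) + b·(0.0872) = −0.32751.
Apparent dip = arctan|0.32751| = 18.1° (true dip is 22.0°, so apparent ≤ true as expected).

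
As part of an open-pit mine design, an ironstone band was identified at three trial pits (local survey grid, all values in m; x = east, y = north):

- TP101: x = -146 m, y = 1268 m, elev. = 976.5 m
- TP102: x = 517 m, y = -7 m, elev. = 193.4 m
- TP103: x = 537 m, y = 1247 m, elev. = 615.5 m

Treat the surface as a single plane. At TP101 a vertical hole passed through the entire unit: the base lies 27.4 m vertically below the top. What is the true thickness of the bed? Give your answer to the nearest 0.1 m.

Let the plane be z = a·x + b·y + c.
TP102−TP101: 663a − 1275b = −783.1;  TP103−TP101: 683a − 21b = −361.
Solving gives a = −0.51795, b = 0.34486.
|∇z| = √(a²+b²) = 0.62225, so dip δ = arctan(0.62225) = 31.89°.
True thickness = vertical thickness × cos δ = 27.4 × cos 31.89° = 23.3 m.

23.3 m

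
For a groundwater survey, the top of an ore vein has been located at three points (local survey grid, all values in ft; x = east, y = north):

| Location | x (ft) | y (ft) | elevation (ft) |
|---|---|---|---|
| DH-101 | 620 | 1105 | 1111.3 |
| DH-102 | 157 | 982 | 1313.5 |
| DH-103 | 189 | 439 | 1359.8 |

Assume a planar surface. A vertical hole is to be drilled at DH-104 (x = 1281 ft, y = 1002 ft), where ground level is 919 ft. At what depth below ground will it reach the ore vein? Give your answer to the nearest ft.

66 ft

Let the plane be z = a·x + b·y + c.
DH-102−DH-101: −463a − 123b = 202.2;  DH-103−DH-101: −431a − 666b = 248.5.
Solving gives a = −0.40768, b = −0.10929.
Then c = 1111.3 − a·620 − b·1105 = 1484.83.
At (1281, 1002): z_contact = −522.2 − 109.5 + 1484.83 = 853.1 ft.
Depth below ground = 919 − 853.1 = 66 ft.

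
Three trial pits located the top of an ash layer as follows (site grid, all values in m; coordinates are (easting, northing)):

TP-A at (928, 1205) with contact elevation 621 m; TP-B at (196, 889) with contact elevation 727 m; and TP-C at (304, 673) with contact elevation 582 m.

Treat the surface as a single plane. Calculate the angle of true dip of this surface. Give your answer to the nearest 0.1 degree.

Let the plane be z = a·E + b·N + c.
TP-B−TP-A: −732a − 316b = 106;  TP-C−TP-A: −624a − 532b = −39.
Solving gives a = −0.35745, b = 0.49257.
Gradient magnitude |∇z| = √(a² + b²) = √(0.12777 + 0.24263) = 0.60860.
True dip = arctan(0.60860) = 31.3°, dipping toward SE (azimuth ≈ 144°).

31.3°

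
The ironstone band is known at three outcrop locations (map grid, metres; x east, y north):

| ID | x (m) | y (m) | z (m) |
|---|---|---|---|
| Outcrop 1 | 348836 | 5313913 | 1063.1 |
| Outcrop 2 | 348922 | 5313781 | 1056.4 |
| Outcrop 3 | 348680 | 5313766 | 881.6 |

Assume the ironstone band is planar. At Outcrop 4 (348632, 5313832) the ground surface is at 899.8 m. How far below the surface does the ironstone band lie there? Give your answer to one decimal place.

18.3 m

Let the plane be z = a·x + b·y + c.
Outcrop 2−Outcrop 1: 86a − 132b = −6.7;  Outcrop 3−Outcrop 1: −156a − 147b = −181.5.
Solving gives a = 0.691252934, b = 0.501119336.
Then c = 1063.1 − a·348836 − b·5313913 = −2902975.36.
At (348632, 5313832): z_contact = 240992.89 + 2662863.96 − 2902975.36 = 881.49 m.
Depth below ground = 899.8 − 881.49 = 18.3 m.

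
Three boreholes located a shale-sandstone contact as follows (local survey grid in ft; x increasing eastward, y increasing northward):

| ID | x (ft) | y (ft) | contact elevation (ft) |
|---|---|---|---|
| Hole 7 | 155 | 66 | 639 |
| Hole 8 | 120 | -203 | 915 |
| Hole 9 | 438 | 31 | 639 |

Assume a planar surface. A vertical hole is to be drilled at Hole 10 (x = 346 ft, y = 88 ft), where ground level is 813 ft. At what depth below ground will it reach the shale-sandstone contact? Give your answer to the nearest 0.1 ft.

220.1 ft

Let the plane be z = a·x + b·y + c.
Hole 8−Hole 7: −35a − 269b = 276;  Hole 9−Hole 7: 283a − 35b = 0.
Solving gives a = −0.12488, b = −1.00977.
Then c = 639 − a·155 − b·66 = 725.00.
At (346, 88): z_contact = −43.21 − 88.86 + 725.00 = 592.93 ft.
Depth below ground = 813 − 592.93 = 220.1 ft.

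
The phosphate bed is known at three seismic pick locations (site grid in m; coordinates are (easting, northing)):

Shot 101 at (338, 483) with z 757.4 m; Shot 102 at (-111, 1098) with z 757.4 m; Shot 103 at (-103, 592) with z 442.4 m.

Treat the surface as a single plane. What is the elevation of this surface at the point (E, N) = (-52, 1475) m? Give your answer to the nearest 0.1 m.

Two edge vectors: Shot 101→Shot 102 = (-449, 615, 0), Shot 101→Shot 103 = (-441, 109, -315).
Normal n = (Shot 101→Shot 102) × (Shot 101→Shot 103) = (-193725, -141435, 222274).
So ∂z/∂E = −n_x/n_z = 0.871559 and ∂z/∂N = −n_y/n_z = 0.636309.
Intercept c from Shot 101: 757.4 − 294.59 − 307.34 = 155.48.
At (-52, 1475): z = −45.3 + 938.6 + 155.48 = 1048.7 m.

1048.7 m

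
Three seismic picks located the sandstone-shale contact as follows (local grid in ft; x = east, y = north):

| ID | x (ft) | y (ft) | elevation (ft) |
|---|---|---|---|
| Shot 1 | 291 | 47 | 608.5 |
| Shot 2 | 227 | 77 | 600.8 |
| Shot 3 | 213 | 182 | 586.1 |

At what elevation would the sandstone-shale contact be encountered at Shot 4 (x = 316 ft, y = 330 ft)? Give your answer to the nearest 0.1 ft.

572.5 ft

Let the plane be z = a·x + b·y + c.
Shot 2−Shot 1: −64a + 30b = −7.7;  Shot 3−Shot 1: −78a + 135b = −22.4.
Solving gives a = 0.05833, b = −0.13222.
Then c = 608.5 − a·291 − b·47 = 597.74.
At (316, 330): z = 18.4 − 43.6 + 597.74 = 572.5 ft.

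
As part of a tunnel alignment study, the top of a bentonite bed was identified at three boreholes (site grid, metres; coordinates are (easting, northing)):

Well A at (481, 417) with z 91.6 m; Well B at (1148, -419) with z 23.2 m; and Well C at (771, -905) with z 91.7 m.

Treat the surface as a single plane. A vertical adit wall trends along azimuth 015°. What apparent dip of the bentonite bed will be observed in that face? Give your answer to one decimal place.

Two edge vectors: Well A→Well B = (667, -836, -68.4), Well A→Well C = (290, -1322, 0.1).
Normal n = (Well A→Well B) × (Well A→Well C) = (-90508.4, -19902.7, -639334).
So ∂z/∂E = −n_x/n_z = −0.14157 and ∂z/∂N = −n_y/n_z = −0.03113.
Unit vector along 015° is (sin 15°, cos 15°) = (0.2588, 0.9659).
Slope in that direction = a·(0.2588) + b·(0.9659) = −0.06671.
Apparent dip = arctan|0.06671| = 3.8° (true dip is 8.2°, so apparent ≤ true as expected).

3.8°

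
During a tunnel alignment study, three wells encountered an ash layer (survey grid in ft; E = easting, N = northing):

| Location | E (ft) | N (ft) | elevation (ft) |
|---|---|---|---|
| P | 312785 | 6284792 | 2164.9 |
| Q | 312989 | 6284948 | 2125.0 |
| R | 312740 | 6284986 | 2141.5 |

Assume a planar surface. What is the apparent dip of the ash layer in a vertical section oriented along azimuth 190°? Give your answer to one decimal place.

8.8°

Two edge vectors: P→Q = (204, 156, -39.9), P→R = (-45, 194, -23.4).
Normal n = (P→Q) × (P→R) = (4090.2, 6569.1, 46596).
So ∂z/∂E = −n_x/n_z = −0.08778 and ∂z/∂N = −n_y/n_z = −0.14098.
Unit vector along 190° is (sin 190°, cos 190°) = (-0.1736, -0.9848).
Slope in that direction = a·(-0.1736) + b·(-0.9848) = 0.15408.
Apparent dip = arctan|0.15408| = 8.8° (true dip is 9.4°, so apparent ≤ true as expected).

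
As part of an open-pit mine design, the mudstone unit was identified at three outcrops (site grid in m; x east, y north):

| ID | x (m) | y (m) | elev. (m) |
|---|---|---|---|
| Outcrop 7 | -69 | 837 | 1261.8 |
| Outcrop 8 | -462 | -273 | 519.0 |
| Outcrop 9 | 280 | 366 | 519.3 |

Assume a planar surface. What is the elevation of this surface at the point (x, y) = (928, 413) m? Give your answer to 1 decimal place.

27.7 m

Let the plane be z = a·x + b·y + c.
Outcrop 8−Outcrop 7: −393a − 1110b = −742.8;  Outcrop 9−Outcrop 7: 349a − 471b = −742.5.
Solving gives a = −0.82851, b = 0.96253.
Then c = 1261.8 − a·-69 − b·837 = 399.00.
At (928, 413): z = −768.9 + 397.5 + 399.00 = 27.7 m.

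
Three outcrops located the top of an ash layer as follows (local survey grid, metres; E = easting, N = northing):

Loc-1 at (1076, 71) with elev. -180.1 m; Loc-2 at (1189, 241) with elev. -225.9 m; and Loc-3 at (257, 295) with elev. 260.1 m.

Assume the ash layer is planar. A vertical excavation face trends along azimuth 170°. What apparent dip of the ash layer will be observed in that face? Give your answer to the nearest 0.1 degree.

9.3°

Two edge vectors: Loc-1→Loc-2 = (113, 170, -45.8), Loc-1→Loc-3 = (-819, 224, 440.2).
Normal n = (Loc-1→Loc-2) × (Loc-1→Loc-3) = (85093.2, -12232.4, 164542).
So ∂z/∂E = −n_x/n_z = −0.51715 and ∂z/∂N = −n_y/n_z = 0.07434.
Unit vector along 170° is (sin 170°, cos 170°) = (0.1736, -0.9848).
Slope in that direction = a·(0.1736) + b·(-0.9848) = −0.16302.
Apparent dip = arctan|0.16302| = 9.3° (true dip is 27.6°, so apparent ≤ true as expected).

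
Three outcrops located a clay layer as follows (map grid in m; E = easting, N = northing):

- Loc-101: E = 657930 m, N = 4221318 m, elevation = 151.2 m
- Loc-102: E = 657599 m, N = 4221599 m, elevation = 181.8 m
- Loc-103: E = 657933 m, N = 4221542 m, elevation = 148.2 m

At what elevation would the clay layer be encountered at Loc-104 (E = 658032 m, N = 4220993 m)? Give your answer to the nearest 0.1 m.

144.6 m

Let the plane be z = a·E + b·N + c.
Loc-102−Loc-101: −331a + 281b = 30.6;  Loc-103−Loc-101: 3a + 224b = −3.
Solving gives a = −0.102649793, b = −0.012018083.
Then c = 151.2 − a·657930 − b·4221318 = 118419.73.
At (658032, 4220993): z = −67546.8 − 50728.2 + 118419.73 = 144.6 m.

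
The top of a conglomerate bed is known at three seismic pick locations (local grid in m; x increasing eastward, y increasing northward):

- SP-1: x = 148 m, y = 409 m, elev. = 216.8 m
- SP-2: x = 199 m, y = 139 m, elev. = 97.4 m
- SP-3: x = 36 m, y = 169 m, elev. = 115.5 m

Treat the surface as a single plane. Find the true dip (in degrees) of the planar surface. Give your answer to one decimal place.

23.6°

Two edge vectors: SP-1→SP-2 = (51, -270, -119.4), SP-1→SP-3 = (-112, -240, -101.3).
Normal n = (SP-1→SP-2) × (SP-1→SP-3) = (-1305, 18539.1, -42480).
So ∂z/∂x = −n_x/n_z = −0.03072 and ∂z/∂y = −n_y/n_z = 0.43642.
Gradient magnitude |∇z| = √(a² + b²) = √(0.00094 + 0.19046) = 0.43750.
True dip = arctan(0.43750) = 23.6°, dipping toward S (azimuth ≈ 176°).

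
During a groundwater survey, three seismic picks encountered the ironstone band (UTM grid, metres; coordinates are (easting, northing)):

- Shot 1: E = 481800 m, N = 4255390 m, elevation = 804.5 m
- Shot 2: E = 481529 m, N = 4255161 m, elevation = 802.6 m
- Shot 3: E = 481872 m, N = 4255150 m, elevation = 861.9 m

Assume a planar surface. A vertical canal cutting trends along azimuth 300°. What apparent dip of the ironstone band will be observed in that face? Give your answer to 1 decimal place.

13.4°

Two edge vectors: Shot 1→Shot 2 = (-271, -229, -1.9), Shot 1→Shot 3 = (72, -240, 57.4).
Normal n = (Shot 1→Shot 2) × (Shot 1→Shot 3) = (-13600.6, 15418.6, 81528).
So ∂z/∂E = −n_x/n_z = 0.16682 and ∂z/∂N = −n_y/n_z = −0.18912.
Unit vector along 300° is (sin 300°, cos 300°) = (-0.8660, 0.5000).
Slope in that direction = a·(-0.8660) + b·(0.5000) = −0.23903.
Apparent dip = arctan|0.23903| = 13.4° (true dip is 14.2°, so apparent ≤ true as expected).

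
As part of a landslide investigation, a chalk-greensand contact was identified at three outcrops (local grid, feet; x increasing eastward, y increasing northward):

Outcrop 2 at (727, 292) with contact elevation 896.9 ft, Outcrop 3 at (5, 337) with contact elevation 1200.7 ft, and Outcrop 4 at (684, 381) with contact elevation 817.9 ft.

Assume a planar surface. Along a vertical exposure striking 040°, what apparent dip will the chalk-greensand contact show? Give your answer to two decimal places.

Let the plane be z = a·x + b·y + c.
Outcrop 3−Outcrop 2: −722a + 45b = 303.8;  Outcrop 4−Outcrop 2: −43a + 89b = −79.
Solving gives a = −0.49088, b = −1.12481.
Unit vector along 040° is (sin 40°, cos 40°) = (0.6428, 0.7660).
Slope in that direction = a·(0.6428) + b·(0.7660) = −1.17719.
Apparent dip = arctan|1.17719| = 49.65° (true dip is 50.8°, so apparent ≤ true as expected).

49.65°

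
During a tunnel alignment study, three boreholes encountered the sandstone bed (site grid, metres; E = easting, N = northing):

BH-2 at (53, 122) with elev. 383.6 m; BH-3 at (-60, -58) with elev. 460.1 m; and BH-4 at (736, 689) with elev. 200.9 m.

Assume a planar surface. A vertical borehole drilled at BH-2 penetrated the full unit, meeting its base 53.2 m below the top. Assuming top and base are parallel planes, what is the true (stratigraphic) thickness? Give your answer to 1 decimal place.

46.3 m

Two edge vectors: BH-2→BH-3 = (-113, -180, 76.5), BH-2→BH-4 = (683, 567, -182.7).
Normal n = (BH-2→BH-3) × (BH-2→BH-4) = (-10489.5, 31604.4, 58869).
So ∂z/∂E = −n_x/n_z = 0.17818 and ∂z/∂N = −n_y/n_z = −0.53686.
|∇z| = √(a²+b²) = 0.56566, so dip δ = arctan(0.56566) = 29.49°.
True thickness = vertical thickness × cos δ = 53.2 × cos 29.49° = 46.3 m.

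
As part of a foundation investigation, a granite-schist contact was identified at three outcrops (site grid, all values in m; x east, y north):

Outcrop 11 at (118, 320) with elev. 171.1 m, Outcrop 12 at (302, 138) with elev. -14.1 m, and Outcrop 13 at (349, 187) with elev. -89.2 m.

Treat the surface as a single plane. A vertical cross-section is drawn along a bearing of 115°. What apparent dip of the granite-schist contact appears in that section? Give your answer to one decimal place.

Let the plane be z = a·x + b·y + c.
Outcrop 12−Outcrop 11: 184a − 182b = −185.2;  Outcrop 13−Outcrop 11: 231a − 133b = −260.3.
Solving gives a = −1.29442, b = −0.29106.
Unit vector along 115° is (sin 115°, cos 115°) = (0.9063, -0.4226).
Slope in that direction = a·(0.9063) + b·(-0.4226) = −1.05014.
Apparent dip = arctan|1.05014| = 46.4° (true dip is 53.0°, so apparent ≤ true as expected).

46.4°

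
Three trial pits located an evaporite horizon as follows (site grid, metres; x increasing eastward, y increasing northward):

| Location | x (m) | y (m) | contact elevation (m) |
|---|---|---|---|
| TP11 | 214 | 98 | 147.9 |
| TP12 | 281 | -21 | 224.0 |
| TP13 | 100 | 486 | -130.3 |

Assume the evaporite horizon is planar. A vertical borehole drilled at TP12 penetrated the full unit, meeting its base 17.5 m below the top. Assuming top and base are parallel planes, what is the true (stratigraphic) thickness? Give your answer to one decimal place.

Two edge vectors: TP11→TP12 = (67, -119, 76.1), TP11→TP13 = (-114, 388, -278.2).
Normal n = (TP11→TP12) × (TP11→TP13) = (3579, 9964, 12430).
So ∂z/∂x = −n_x/n_z = −0.28793 and ∂z/∂y = −n_y/n_z = −0.80161.
|∇z| = √(a²+b²) = 0.85175, so dip δ = arctan(0.85175) = 40.42°.
True thickness = vertical thickness × cos δ = 17.5 × cos 40.42° = 13.3 m.

13.3 m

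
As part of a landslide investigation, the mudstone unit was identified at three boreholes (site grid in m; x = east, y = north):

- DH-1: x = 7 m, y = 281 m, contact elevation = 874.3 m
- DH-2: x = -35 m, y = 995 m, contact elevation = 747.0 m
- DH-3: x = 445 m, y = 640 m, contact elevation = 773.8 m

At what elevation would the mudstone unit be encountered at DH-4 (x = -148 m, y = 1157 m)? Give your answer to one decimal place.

726.3 m

Two edge vectors: DH-1→DH-2 = (-42, 714, -127.3), DH-1→DH-3 = (438, 359, -100.5).
Normal n = (DH-1→DH-2) × (DH-1→DH-3) = (-26056.3, -59978.4, -327810).
So ∂z/∂x = −n_x/n_z = −0.079486 and ∂z/∂y = −n_y/n_z = −0.182967.
Intercept c from DH-1: 874.3 + 0.56 + 51.41 = 926.27.
At (-148, 1157): z = 11.8 − 211.7 + 926.27 = 726.3 m.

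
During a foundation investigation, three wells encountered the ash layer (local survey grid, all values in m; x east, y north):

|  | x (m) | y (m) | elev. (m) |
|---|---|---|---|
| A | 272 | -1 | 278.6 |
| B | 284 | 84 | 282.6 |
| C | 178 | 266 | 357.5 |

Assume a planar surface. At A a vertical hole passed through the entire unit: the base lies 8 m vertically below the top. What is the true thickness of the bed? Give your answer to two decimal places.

Let the plane be z = a·x + b·y + c.
B−A: 12a + 85b = 4;  C−A: −94a + 267b = 78.9.
Solving gives a = −0.50371, b = 0.11817.
|∇z| = √(a²+b²) = 0.51738, so dip δ = arctan(0.51738) = 27.36°.
True thickness = vertical thickness × cos δ = 8 × cos 27.36° = 7.11 m.

7.11 m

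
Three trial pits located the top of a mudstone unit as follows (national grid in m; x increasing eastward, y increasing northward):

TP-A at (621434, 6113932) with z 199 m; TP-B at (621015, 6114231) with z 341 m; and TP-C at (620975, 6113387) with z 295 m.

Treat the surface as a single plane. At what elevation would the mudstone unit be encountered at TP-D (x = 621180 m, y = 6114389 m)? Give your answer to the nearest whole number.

304 m

Two edge vectors: TP-A→TP-B = (-419, 299, 142), TP-A→TP-C = (-459, -545, 96).
Normal n = (TP-A→TP-B) × (TP-A→TP-C) = (106094, -24954, 365596).
So ∂z/∂x = −n_x/n_z = −0.29019464 and ∂z/∂y = −n_y/n_z = 0.06825567.
Intercept c from TP-A: 199 + 180336.82 − 417310.53 = −236774.71.
At (621180, 6114389): z = −180263.1 + 417341.7 − 236774.71 = 303.9 m.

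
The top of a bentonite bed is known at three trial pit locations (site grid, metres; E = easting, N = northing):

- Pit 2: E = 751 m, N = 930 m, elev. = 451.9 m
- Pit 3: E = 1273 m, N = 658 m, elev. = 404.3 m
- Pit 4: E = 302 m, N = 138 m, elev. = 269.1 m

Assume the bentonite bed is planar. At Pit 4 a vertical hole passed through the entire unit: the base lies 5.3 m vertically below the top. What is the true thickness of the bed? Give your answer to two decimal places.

5.18 m

Let the plane be z = a·E + b·N + c.
Pit 3−Pit 2: 522a − 272b = −47.6;  Pit 4−Pit 2: −449a − 792b = −182.8.
Solving gives a = 0.02245, b = 0.21808.
|∇z| = √(a²+b²) = 0.21923, so dip δ = arctan(0.21923) = 12.37°.
True thickness = vertical thickness × cos δ = 5.3 × cos 12.37° = 5.18 m.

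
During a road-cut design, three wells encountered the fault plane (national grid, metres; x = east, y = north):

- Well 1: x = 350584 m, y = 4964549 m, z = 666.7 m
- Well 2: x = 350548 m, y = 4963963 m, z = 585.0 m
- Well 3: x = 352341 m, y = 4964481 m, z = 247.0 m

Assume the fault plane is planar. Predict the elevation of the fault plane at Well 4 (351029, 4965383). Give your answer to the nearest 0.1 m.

Let the plane be z = a·x + b·y + c.
Well 2−Well 1: −36a − 586b = −81.7;  Well 3−Well 1: 1757a − 68b = −419.7.
Solving gives a = −0.232923405, b = 0.153729083.
Then c = 666.7 − a·350584 − b·4964549 = −680869.65.
At (351029, 4965383): z = −81762.9 + 763323.8 − 680869.65 = 691.3 m.

691.3 m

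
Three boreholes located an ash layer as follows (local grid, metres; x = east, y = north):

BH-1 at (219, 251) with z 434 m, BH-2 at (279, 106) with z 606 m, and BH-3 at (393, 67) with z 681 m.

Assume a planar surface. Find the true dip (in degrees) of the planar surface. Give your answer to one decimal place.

Let the plane be z = a·x + b·y + c.
BH-2−BH-1: 60a − 145b = 172;  BH-3−BH-1: 174a − 184b = 247.
Solving gives a = 0.29366, b = −1.06469.
Gradient magnitude |∇z| = √(a² + b²) = √(0.08623 + 1.13357) = 1.10445.
True dip = arctan(1.10445) = 47.8°, dipping toward NNW (azimuth ≈ 345°).

47.8°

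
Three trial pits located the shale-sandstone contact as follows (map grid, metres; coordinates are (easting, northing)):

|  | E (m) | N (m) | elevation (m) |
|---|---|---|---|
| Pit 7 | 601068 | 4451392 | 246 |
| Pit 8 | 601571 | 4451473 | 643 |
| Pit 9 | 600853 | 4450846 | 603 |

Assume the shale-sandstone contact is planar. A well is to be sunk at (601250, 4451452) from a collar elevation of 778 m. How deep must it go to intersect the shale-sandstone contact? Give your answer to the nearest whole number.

Two edge vectors: Pit 7→Pit 8 = (503, 81, 397), Pit 7→Pit 9 = (-215, -546, 357).
Normal n = (Pit 7→Pit 8) × (Pit 7→Pit 9) = (245679, -264926, -257223).
So ∂z/∂E = −n_x/n_z = 0.95512065 and ∂z/∂N = −n_y/n_z = −1.02994678.
Intercept c from Pit 7: 246 − 574092.46 + 4584696.85 = 4010850.39.
At (601250, 4451452): z_contact = 574266.3 − 4584758.6 + 4010850.39 = 358.0 m.
Depth below ground = 778 − 358.0 = 420 m.

420 m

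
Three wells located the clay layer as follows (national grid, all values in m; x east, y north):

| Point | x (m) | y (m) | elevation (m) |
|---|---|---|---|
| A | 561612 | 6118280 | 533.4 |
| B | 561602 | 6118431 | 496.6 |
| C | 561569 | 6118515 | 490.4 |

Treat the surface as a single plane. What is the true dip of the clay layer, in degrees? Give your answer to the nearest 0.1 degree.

Let the plane be z = a·x + b·y + c.
B−A: −10a + 151b = −36.8;  C−A: −43a + 235b = −43.
Solving gives a = −0.52015, b = −0.27816.
Gradient magnitude |∇z| = √(a² + b²) = √(0.27056 + 0.07737) = 0.58986.
True dip = arctan(0.58986) = 30.5°, dipping toward ENE (azimuth ≈ 062°).

30.5°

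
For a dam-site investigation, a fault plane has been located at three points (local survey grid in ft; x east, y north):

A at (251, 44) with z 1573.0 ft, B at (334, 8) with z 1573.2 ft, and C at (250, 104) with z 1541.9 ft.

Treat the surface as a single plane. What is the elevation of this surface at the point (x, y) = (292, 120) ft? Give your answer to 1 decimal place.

1524.1 ft

Let the plane be z = a·x + b·y + c.
B−A: 83a − 36b = 0.2;  C−A: −1a + 60b = −31.1.
Solving gives a = −0.22403, b = −0.52207.
Then c = 1573 − a·251 − b·44 = 1652.20.
At (292, 120): z = −65.4 − 62.6 + 1652.20 = 1524.1 ft.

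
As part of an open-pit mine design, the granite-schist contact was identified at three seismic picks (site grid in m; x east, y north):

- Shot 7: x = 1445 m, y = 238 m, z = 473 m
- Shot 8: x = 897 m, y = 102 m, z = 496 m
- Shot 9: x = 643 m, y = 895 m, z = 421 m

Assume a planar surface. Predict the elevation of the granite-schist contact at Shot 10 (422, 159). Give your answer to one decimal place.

Let the plane be z = a·x + b·y + c.
Shot 8−Shot 7: −548a − 136b = 23;  Shot 9−Shot 7: −802a + 657b = −52.
Solving gives a = −0.017137, b = −0.100067.
Then c = 473 − a·1445 − b·238 = 521.58.
At (422, 159): z = −7.2 − 15.9 + 521.58 = 498.4 m.

498.4 m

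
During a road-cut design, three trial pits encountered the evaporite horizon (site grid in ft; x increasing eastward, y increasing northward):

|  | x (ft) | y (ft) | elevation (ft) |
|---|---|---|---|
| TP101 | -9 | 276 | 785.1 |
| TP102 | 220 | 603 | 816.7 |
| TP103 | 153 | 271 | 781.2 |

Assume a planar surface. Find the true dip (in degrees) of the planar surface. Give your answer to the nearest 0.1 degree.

Let the plane be z = a·x + b·y + c.
TP102−TP101: 229a + 327b = 31.6;  TP103−TP101: 162a − 5b = −3.9.
Solving gives a = −0.02065, b = 0.11109.
Gradient magnitude |∇z| = √(a² + b²) = √(0.00043 + 0.01234) = 0.11300.
True dip = arctan(0.11300) = 6.4°, dipping toward S (azimuth ≈ 169°).

6.4°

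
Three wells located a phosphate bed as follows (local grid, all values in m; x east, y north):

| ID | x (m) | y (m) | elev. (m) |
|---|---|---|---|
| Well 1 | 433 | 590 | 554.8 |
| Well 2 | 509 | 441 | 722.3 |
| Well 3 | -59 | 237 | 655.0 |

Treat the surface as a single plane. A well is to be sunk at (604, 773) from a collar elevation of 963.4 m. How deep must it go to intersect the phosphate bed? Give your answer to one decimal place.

Two edge vectors: Well 1→Well 2 = (76, -149, 167.5), Well 1→Well 3 = (-492, -353, 100.2).
Normal n = (Well 1→Well 2) × (Well 1→Well 3) = (44197.7, -90025.2, -100136).
So ∂z/∂x = −n_x/n_z = 0.44138 and ∂z/∂y = −n_y/n_z = −0.89903.
Intercept c from Well 1: 554.8 − 191.12 + 530.43 = 894.11.
At (604, 773): z_contact = 266.59 − 694.95 + 894.11 = 465.75 m.
Depth below ground = 963.4 − 465.75 = 497.6 m.

497.6 m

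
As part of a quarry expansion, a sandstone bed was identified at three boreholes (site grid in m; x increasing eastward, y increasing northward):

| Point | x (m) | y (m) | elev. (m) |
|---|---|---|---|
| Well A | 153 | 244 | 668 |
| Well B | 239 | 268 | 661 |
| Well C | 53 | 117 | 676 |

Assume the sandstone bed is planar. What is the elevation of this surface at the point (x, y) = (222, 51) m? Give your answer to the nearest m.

662 m

Two edge vectors: Well A→Well B = (86, 24, -7), Well A→Well C = (-100, -127, 8).
Normal n = (Well A→Well B) × (Well A→Well C) = (-697, 12, -8522).
So ∂z/∂x = −n_x/n_z = −0.08179 and ∂z/∂y = −n_y/n_z = 0.00141.
Intercept c from Well A: 668 + 12.51 − 0.34 = 680.17.
At (222, 51): z = −18.2 + 0.1 + 680.17 = 662.1 m.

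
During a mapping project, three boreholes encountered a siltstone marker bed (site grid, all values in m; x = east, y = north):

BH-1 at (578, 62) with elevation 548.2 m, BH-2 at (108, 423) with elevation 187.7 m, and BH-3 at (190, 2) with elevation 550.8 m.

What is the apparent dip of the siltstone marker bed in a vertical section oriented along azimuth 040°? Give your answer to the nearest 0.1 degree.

Two edge vectors: BH-1→BH-2 = (-470, 361, -360.5), BH-1→BH-3 = (-388, -60, 2.6).
Normal n = (BH-1→BH-2) × (BH-1→BH-3) = (-20691.4, 141096, 168268).
So ∂z/∂x = −n_x/n_z = 0.12297 and ∂z/∂y = −n_y/n_z = −0.83852.
Unit vector along 040° is (sin 40°, cos 40°) = (0.6428, 0.7660).
Slope in that direction = a·(0.6428) + b·(0.7660) = −0.56330.
Apparent dip = arctan|0.56330| = 29.4° (true dip is 40.3°, so apparent ≤ true as expected).

29.4°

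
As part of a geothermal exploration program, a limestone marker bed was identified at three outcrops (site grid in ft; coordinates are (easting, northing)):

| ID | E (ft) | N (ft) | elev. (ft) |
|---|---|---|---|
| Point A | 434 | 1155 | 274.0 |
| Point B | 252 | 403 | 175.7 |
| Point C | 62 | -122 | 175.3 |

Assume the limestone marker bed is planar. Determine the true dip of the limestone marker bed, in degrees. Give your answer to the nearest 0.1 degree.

Let the plane be z = a·E + b·N + c.
Point B−Point A: −182a − 752b = −98.3;  Point C−Point A: −372a − 1277b = −98.7.
Solving gives a = −1.08402, b = 0.39307.
Gradient magnitude |∇z| = √(a² + b²) = √(1.17510 + 0.15451) = 1.15309.
True dip = arctan(1.15309) = 49.1°, dipping toward ESE (azimuth ≈ 110°).

49.1°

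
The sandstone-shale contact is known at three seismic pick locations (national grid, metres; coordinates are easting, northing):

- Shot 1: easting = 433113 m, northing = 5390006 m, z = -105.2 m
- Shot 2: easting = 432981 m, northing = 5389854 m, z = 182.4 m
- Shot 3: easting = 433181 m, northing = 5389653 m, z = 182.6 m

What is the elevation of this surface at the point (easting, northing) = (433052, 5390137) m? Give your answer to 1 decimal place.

Two edge vectors: Shot 1→Shot 2 = (-132, -152, 287.6), Shot 1→Shot 3 = (68, -353, 287.8).
Normal n = (Shot 1→Shot 2) × (Shot 1→Shot 3) = (57777.2, 57546.4, 56932).
So ∂z/∂easting = −n_x/n_z = −1.014845781 and ∂z/∂northing = −n_y/n_z = −1.010791822.
Intercept c from Shot 1: -105.2 + 439542.90 + 5448173.98 = 5887611.69.
At (433052, 5390137): z = −439481.0 − 5448306.4 + 5887611.69 = -175.7 m.

-175.7 m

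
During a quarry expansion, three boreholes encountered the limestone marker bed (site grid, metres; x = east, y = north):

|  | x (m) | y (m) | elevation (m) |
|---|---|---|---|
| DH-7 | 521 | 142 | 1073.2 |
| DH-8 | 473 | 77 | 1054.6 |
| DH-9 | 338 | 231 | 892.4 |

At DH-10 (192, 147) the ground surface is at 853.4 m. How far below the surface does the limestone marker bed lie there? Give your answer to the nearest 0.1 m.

54.7 m

Let the plane be z = a·x + b·y + c.
DH-8−DH-7: −48a − 65b = −18.6;  DH-9−DH-7: −183a + 89b = −180.8.
Solving gives a = 0.82931, b = −0.32626.
Then c = 1073.2 − a·521 − b·142 = 687.46.
At (192, 147): z_contact = 159.23 − 47.96 + 687.46 = 798.73 m.
Depth below ground = 853.4 − 798.73 = 54.7 m.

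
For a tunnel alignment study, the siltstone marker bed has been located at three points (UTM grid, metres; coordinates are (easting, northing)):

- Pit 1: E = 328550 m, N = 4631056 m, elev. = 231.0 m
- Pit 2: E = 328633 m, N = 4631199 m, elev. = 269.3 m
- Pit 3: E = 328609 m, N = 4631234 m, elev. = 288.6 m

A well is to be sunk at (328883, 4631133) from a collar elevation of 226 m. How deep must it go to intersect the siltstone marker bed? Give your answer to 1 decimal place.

39.0 m

Two edge vectors: Pit 1→Pit 2 = (83, 143, 38.3), Pit 1→Pit 3 = (59, 178, 57.6).
Normal n = (Pit 1→Pit 2) × (Pit 1→Pit 3) = (1419.4, -2521.1, 6337).
So ∂z/∂E = −n_x/n_z = −0.223986113 and ∂z/∂N = −n_y/n_z = 0.397838094.
Intercept c from Pit 1: 231 + 73590.64 − 1842410.49 = −1768588.85.
At (328883, 4631133): z_contact = −73665.22 + 1842441.12 − 1768588.85 = 187.05 m.
Depth below ground = 226 − 187.05 = 39.0 m.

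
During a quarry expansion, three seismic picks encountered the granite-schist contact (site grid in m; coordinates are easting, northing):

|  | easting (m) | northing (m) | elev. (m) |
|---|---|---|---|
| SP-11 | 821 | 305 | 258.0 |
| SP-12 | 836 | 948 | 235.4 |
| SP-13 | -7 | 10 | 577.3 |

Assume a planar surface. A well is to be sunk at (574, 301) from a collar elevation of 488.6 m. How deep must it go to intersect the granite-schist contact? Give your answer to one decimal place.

137.6 m

Let the plane be z = a·easting + b·northing + c.
SP-12−SP-11: 15a + 643b = −22.6;  SP-13−SP-11: −828a − 295b = 319.3.
Solving gives a = −0.37623, b = −0.02637.
Then c = 258 − a·821 − b·305 = 574.93.
At (574, 301): z_contact = −215.96 − 7.94 + 574.93 = 351.03 m.
Depth below ground = 488.6 − 351.03 = 137.6 m.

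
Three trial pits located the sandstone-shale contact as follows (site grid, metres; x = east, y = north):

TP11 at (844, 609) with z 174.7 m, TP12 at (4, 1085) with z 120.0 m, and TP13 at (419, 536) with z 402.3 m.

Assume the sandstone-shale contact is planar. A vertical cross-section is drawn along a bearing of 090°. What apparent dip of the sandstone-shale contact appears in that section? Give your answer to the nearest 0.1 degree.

Two edge vectors: TP11→TP12 = (-840, 476, -54.7), TP11→TP13 = (-425, -73, 227.6).
Normal n = (TP11→TP12) × (TP11→TP13) = (104344.5, 214431.5, 263620).
So ∂z/∂x = −n_x/n_z = −0.39581 and ∂z/∂y = −n_y/n_z = −0.81341.
Unit vector along 090° is (sin 90°, cos 90°) = (1.0000, 0.0000).
Slope in that direction = a·(1.0000) + b·(0.0000) = −0.39581.
Apparent dip = arctan|0.39581| = 21.6° (true dip is 42.1°, so apparent ≤ true as expected).

21.6°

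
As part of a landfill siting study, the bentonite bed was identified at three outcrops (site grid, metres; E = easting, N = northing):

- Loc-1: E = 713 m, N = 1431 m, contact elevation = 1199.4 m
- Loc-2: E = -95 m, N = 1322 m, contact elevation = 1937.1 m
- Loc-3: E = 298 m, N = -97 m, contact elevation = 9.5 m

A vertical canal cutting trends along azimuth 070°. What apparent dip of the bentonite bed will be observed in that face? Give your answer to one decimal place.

Let the plane be z = a·E + b·N + c.
Loc-2−Loc-1: −808a − 109b = 737.7;  Loc-3−Loc-1: −415a − 1528b = −1189.9.
Solving gives a = −1.05677, b = 1.06574.
Unit vector along 070° is (sin 70°, cos 70°) = (0.9397, 0.3420).
Slope in that direction = a·(0.9397) + b·(0.3420) = −0.62853.
Apparent dip = arctan|0.62853| = 32.2° (true dip is 56.3°, so apparent ≤ true as expected).

32.2°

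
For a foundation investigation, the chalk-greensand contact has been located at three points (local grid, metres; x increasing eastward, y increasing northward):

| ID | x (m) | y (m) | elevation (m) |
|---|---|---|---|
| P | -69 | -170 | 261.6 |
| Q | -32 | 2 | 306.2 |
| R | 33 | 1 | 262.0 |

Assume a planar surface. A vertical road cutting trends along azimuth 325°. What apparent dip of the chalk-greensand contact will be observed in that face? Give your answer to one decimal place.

35.7°

Two edge vectors: P→Q = (37, 172, 44.6), P→R = (102, 171, 0.4).
Normal n = (P→Q) × (P→R) = (-7557.8, 4534.4, -11217).
So ∂z/∂x = −n_x/n_z = −0.67378 and ∂z/∂y = −n_y/n_z = 0.40424.
Unit vector along 325° is (sin 325°, cos 325°) = (-0.5736, 0.8192).
Slope in that direction = a·(-0.5736) + b·(0.8192) = 0.71760.
Apparent dip = arctan|0.71760| = 35.7° (true dip is 38.2°, so apparent ≤ true as expected).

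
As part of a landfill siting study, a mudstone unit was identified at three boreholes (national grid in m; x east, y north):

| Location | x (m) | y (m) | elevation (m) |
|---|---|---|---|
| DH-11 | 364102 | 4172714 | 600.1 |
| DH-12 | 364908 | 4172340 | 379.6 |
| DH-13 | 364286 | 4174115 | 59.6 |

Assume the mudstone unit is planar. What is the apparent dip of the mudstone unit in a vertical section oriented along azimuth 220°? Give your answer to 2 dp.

27.78°

Two edge vectors: DH-11→DH-12 = (806, -374, -220.5), DH-11→DH-13 = (184, 1401, -540.5).
Normal n = (DH-11→DH-12) × (DH-11→DH-13) = (511067.5, 395071, 1198022).
So ∂z/∂x = −n_x/n_z = −0.42659 and ∂z/∂y = −n_y/n_z = −0.32977.
Unit vector along 220° is (sin 220°, cos 220°) = (-0.6428, -0.7660).
Slope in that direction = a·(-0.6428) + b·(-0.7660) = 0.52683.
Apparent dip = arctan|0.52683| = 27.78° (true dip is 28.3°, so apparent ≤ true as expected).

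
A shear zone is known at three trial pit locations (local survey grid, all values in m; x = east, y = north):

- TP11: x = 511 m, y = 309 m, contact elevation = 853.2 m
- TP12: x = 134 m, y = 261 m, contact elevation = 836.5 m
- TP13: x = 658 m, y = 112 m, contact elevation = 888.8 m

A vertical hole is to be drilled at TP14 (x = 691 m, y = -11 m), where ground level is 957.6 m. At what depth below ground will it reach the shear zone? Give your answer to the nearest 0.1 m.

50.2 m

Let the plane be z = a·x + b·y + c.
TP12−TP11: −377a − 48b = −16.7;  TP13−TP11: 147a − 197b = 35.6.
Solving gives a = 0.06147, b = −0.13485.
Then c = 853.2 − a·511 − b·309 = 863.46.
At (691, -11): z_contact = 42.47 + 1.48 + 863.46 = 907.41 m.
Depth below ground = 957.6 − 907.41 = 50.2 m.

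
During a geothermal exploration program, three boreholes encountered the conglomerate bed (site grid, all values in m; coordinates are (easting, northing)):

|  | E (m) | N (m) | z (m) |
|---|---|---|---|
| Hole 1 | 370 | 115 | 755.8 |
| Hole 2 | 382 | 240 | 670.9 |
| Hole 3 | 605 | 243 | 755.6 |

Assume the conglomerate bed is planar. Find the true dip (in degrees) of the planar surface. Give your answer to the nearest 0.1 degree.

Two edge vectors: Hole 1→Hole 2 = (12, 125, -84.9), Hole 1→Hole 3 = (235, 128, -0.2).
Normal n = (Hole 1→Hole 2) × (Hole 1→Hole 3) = (10842.2, -19949.1, -27839).
So ∂z/∂E = −n_x/n_z = 0.38946 and ∂z/∂N = −n_y/n_z = −0.71659.
Gradient magnitude |∇z| = √(a² + b²) = √(0.15168 + 0.51350) = 0.81558.
True dip = arctan(0.81558) = 39.2°, dipping toward NNW (azimuth ≈ 331°).

39.2°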